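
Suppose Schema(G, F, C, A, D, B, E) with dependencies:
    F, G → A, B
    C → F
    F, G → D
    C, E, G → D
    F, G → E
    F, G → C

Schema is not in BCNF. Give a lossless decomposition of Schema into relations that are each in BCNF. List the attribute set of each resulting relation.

{A, B, C, D, E, G}; {C, F}

Candidate keys of the original relation: {C, G}, {F, G}.
Within {A, B, C, D, E, F, G}: {C}⁺ ∩ {A, B, C, D, E, F, G} = {C, F}, not the whole set, so C → F violates BCNF; decompose into {C, F} and {A, B, C, D, E, G}.
{C, F} has no BCNF violation.
{A, B, C, D, E, G} has no BCNF violation.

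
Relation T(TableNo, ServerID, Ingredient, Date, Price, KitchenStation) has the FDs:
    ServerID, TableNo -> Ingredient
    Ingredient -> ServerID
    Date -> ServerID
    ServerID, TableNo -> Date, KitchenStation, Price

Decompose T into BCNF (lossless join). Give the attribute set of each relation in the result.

{Date, Ingredient, KitchenStation, Price, TableNo}; {Ingredient, ServerID}

Candidate keys of the original relation: {Date, TableNo}, {Ingredient, TableNo}, {ServerID, TableNo}.
In {Date, Ingredient, KitchenStation, Price, ServerID, TableNo}, {Ingredient} is not a superkey ({Ingredient}⁺ restricted to this set is {Ingredient, ServerID}), so split on Ingredient -> ServerID into {Ingredient, ServerID} and {Date, Ingredient, KitchenStation, Price, TableNo}.
{Ingredient, ServerID} has no BCNF violation.
{Date, Ingredient, KitchenStation, Price, TableNo} has no BCNF violation.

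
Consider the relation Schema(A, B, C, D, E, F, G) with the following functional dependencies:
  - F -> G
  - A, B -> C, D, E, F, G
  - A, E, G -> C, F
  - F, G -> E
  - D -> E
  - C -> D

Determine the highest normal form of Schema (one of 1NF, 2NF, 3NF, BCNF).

2NF

Candidate key: {A, B}. Prime attributes: {A, B}.
F -> G: {F}⁺ = {E, F, G}, which is not all of the attributes, so the left side is not a superkey — BCNF is violated.
F -> G has non-prime {G} on the right and a non-superkey on the left, so 3NF fails.
No proper subset of a key has a non-prime attribute in its closure, so there is no partial dependency; 2NF holds.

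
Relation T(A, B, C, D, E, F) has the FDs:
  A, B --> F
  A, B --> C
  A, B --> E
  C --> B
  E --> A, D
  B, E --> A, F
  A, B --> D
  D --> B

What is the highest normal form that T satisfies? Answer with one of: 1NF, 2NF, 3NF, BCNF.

3NF

Candidate keys: {A, B}, {A, C}, {A, D}, {E}. Prime attributes: {A, B, C, D, E}.
C --> B breaks BCNF: {C}⁺ = {B, C}, so {C} is not a superkey.
Since {B} ⊆ prime attributes and every other non-superkey FD also has a prime right side, the schema is in 3NF.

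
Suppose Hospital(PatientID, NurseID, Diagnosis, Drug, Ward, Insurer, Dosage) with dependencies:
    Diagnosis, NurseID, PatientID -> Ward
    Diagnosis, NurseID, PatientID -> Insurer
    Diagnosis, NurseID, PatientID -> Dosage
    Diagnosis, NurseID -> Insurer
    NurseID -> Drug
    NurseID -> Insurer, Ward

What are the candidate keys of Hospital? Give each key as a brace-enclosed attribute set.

No FD produces {Diagnosis, NurseID, PatientID}, so they must be in every candidate key.
{Diagnosis, NurseID, PatientID}⁺ = {Diagnosis, Dosage, Drug, Insurer, NurseID, PatientID, Ward} — all of the relation — so {Diagnosis, NurseID, PatientID} is a candidate key.
Every other attribute set either contains this one or has a smaller closure.

{Diagnosis, NurseID, PatientID}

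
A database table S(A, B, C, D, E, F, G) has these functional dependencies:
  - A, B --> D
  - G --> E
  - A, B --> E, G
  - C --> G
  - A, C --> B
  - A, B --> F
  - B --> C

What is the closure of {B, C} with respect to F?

Start with {B, C}.
C --> G applies; add {G} → now {B, C, G}.
G --> E applies; add {E} → now {B, C, E, G}.
No further FD applies.

{B, C, E, G}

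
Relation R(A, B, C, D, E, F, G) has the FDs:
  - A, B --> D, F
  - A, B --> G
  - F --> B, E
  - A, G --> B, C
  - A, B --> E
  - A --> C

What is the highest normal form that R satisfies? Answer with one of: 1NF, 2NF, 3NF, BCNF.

1NF

Candidate keys: {A, B}, {A, F}, {A, G}. Prime attributes: {A, B, F, G}.
F --> B, E breaks BCNF: {F}⁺ = {B, E, F}, so {F} is not a superkey.
Because {E} is non-prime and the left side of F --> B, E is not a superkey, the relation is not in 3NF.
Since {A} ⊂ {A, B} and {A}⁺ ⊇ {C} with {C} non-prime, there is a partial dependency; 2NF fails.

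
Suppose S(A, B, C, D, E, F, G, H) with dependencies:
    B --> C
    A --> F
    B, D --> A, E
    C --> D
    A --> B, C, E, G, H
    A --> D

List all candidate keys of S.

{A}, {B}

{A}⁺ = {A, B, C, D, E, F, G, H} — all of the relation — so {A} is a candidate key.
{B}⁺ = {A, B, C, D, E, F, G, H} — all of the relation — so {B} is a candidate key.
These are minimal and exhaustive — every other superkey contains one of them.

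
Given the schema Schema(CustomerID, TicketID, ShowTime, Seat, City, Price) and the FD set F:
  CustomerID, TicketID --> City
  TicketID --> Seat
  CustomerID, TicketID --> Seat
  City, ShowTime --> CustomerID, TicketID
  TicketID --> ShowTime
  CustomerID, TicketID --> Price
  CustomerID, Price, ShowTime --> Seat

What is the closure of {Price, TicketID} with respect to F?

Start with {Price, TicketID}.
TicketID --> Seat applies; add {Seat} → now {Price, Seat, TicketID}.
TicketID --> ShowTime applies; add {ShowTime} → now {Price, Seat, ShowTime, TicketID}.
No further FD applies.

{Price, Seat, ShowTime, TicketID}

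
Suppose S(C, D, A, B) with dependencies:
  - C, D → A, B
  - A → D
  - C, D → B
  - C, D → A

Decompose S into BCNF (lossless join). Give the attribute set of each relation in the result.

{A, B, C}; {A, D}

Candidate keys of the original relation: {A, C}, {C, D}.
In {A, B, C, D}, {A} is not a superkey ({A}⁺ restricted to this set is {A, D}), so split on A → D into {A, D} and {A, B, C}.
{A, D}: every determinant is a superkey — BCNF.
{A, B, C}: every determinant is a superkey — BCNF.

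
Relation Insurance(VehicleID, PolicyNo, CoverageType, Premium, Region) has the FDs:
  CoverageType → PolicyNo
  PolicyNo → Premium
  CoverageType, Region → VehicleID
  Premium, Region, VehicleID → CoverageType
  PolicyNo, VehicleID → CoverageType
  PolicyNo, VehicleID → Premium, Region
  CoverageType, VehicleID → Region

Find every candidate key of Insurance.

{CoverageType, Region}, {CoverageType, VehicleID}, {PolicyNo, VehicleID}, {Premium, Region, VehicleID}

{CoverageType, Region}⁺ = {CoverageType, PolicyNo, Premium, Region, VehicleID}, which is every attribute, so {CoverageType, Region} is a candidate key.
{CoverageType, VehicleID}⁺ = {CoverageType, PolicyNo, Premium, Region, VehicleID}, which is every attribute, so {CoverageType, VehicleID} is a candidate key.
{PolicyNo, VehicleID}⁺ = {CoverageType, PolicyNo, Premium, Region, VehicleID}, which is every attribute, so {PolicyNo, VehicleID} is a candidate key.
{Premium, Region, VehicleID}⁺ = {CoverageType, PolicyNo, Premium, Region, VehicleID}, which is every attribute, so {Premium, Region, VehicleID} is a candidate key.
Any other superkey properly contains one of these, so there are no further candidate keys.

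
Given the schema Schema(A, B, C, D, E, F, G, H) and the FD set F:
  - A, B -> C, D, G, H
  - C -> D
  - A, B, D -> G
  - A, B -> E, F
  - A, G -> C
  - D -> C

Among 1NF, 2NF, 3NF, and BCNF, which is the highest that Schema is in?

2NF

Candidate key: {A, B}. Prime attributes: {A, B}.
For C -> D we have {C}⁺ = {C, D}; {C} is not a superkey, so BCNF fails.
C -> D has non-prime {D} on the right and a non-superkey on the left, so 3NF fails.
Checking every proper subset of each key, none determines a non-prime attribute — 2NF is satisfied.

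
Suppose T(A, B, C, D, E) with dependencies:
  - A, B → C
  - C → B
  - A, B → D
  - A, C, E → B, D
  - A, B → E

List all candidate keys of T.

{A} never appears on the right of any FD, so every key must include it.
{A, B}⁺ = {A, B, C, D, E}, which is every attribute, so {A, B} is a candidate key.
{A, C}⁺ = {A, B, C, D, E}, which is every attribute, so {A, C} is a candidate key.
These are minimal and exhaustive — every other superkey contains one of them.

{A, B}, {A, C}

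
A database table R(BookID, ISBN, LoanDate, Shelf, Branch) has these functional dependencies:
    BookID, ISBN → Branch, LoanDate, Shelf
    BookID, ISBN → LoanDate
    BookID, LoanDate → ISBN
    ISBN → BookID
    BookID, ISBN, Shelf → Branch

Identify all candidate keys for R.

{BookID, LoanDate}, {ISBN}

{ISBN}⁺ = {BookID, Branch, ISBN, LoanDate, Shelf}, which is every attribute, so {ISBN} is a candidate key.
{BookID, LoanDate}⁺ = {BookID, Branch, ISBN, LoanDate, Shelf}, which is every attribute, so {BookID, LoanDate} is a candidate key.
Any other superkey properly contains one of these, so there are no further candidate keys.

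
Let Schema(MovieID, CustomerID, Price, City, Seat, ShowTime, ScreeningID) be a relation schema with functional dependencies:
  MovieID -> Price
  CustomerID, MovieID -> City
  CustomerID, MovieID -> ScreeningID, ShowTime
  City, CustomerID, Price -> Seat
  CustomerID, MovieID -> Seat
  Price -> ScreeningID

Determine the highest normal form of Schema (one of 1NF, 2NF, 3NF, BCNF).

1NF

Candidate key: {CustomerID, MovieID}. Prime attributes: {CustomerID, MovieID}.
MovieID -> Price: {MovieID}⁺ = {MovieID, Price, ScreeningID}, which is not all of the attributes, so the left side is not a superkey — BCNF is violated.
MovieID -> Price determines the non-prime attribute {Price} from a non-superkey — 3NF is violated.
The proper key subset {MovieID} of {CustomerID, MovieID} determines non-prime {Price, ScreeningID}, so the relation is not even in 2NF.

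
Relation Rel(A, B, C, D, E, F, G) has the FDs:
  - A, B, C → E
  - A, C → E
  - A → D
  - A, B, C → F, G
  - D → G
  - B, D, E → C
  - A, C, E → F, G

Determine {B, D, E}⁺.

{B, C, D, E, G}

Start with {B, D, E}.
D → G applies; add {G} → now {B, D, E, G}.
B, D, E → C applies; add {C} → now {B, C, D, E, G}.
No further FD applies.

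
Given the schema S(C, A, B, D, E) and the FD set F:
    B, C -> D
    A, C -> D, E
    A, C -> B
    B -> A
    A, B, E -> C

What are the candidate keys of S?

{A, C}⁺ = {A, B, C, D, E} — all of the relation — so {A, C} is a candidate key.
{B, C}⁺ = {A, B, C, D, E} — all of the relation — so {B, C} is a candidate key.
{B, E}⁺ = {A, B, C, D, E} — all of the relation — so {B, E} is a candidate key.
These are minimal and exhaustive — every other superkey contains one of them.

{A, C}, {B, C}, {B, E}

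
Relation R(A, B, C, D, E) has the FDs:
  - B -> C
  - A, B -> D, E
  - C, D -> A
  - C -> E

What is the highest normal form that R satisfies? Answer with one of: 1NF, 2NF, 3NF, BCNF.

Candidate keys: {A, B}, {B, D}. Prime attributes: {A, B, D}.
For B -> C we have {B}⁺ = {B, C, E}; {B} is not a superkey, so BCNF fails.
B -> C has non-prime {C} on the right and a non-superkey on the left, so 3NF fails.
Since {B} ⊂ {A, B} and {B}⁺ ⊇ {C, E} with {C, E} non-prime, there is a partial dependency; 2NF fails.

1NF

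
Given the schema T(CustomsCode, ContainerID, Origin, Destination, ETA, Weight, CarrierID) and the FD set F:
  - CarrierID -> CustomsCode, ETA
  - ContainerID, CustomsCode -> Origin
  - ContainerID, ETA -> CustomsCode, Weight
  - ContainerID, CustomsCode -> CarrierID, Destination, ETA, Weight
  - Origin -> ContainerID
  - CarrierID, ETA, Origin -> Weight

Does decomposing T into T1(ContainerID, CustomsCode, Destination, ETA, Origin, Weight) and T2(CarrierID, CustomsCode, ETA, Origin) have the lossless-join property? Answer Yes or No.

T1 ∩ T2 = {CustomsCode, ETA, Origin}; its closure under F is {CarrierID, ContainerID, CustomsCode, Destination, ETA, Origin, Weight}.
Since T1 ⊆ {CarrierID, ContainerID, CustomsCode, Destination, ETA, Origin, Weight}, the intersection is a superkey of T1; the decomposition is lossless.

Yes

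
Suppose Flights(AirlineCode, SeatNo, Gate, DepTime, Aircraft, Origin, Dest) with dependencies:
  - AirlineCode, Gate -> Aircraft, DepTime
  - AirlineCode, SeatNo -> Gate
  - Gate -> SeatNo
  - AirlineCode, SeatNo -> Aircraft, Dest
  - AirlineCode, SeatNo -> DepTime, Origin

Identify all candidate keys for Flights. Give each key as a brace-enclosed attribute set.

Attributes never on any right-hand side: {AirlineCode} — every candidate key must contain it.
{AirlineCode, Gate} is a candidate key since {AirlineCode, Gate}⁺ = {Aircraft, AirlineCode, DepTime, Dest, Gate, Origin, SeatNo} covers every attribute.
{AirlineCode, SeatNo} is a candidate key since {AirlineCode, SeatNo}⁺ = {Aircraft, AirlineCode, DepTime, Dest, Gate, Origin, SeatNo} covers every attribute.
Any other superkey properly contains one of these, so there are no further candidate keys.

{AirlineCode, Gate}, {AirlineCode, SeatNo}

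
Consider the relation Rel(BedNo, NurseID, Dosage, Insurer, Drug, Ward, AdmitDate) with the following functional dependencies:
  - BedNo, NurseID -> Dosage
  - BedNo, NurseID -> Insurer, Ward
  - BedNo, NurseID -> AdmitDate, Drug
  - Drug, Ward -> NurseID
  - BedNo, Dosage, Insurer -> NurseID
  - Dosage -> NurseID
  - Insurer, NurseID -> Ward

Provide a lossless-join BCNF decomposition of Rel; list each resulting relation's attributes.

Candidate keys of the original relation: {BedNo, Dosage}, {BedNo, Drug, Ward}, {BedNo, NurseID}.
{AdmitDate, BedNo, Dosage, Drug, Insurer, NurseID, Ward}: {Drug, Ward} determines {Drug, NurseID, Ward} here but is not a superkey — split on Drug, Ward -> NurseID, giving {Drug, NurseID, Ward} and {AdmitDate, BedNo, Dosage, Drug, Insurer, Ward}.
{Drug, NurseID, Ward}: every determinant is a superkey — BCNF.
{AdmitDate, BedNo, Dosage, Drug, Insurer, Ward}: {Dosage, Insurer} determines {Dosage, Insurer, Ward} here but is not a superkey — split on Dosage, Insurer -> Ward, giving {Dosage, Insurer, Ward} and {AdmitDate, BedNo, Dosage, Drug, Insurer}.
{Dosage, Insurer, Ward}: every determinant is a superkey — BCNF.
{AdmitDate, BedNo, Dosage, Drug, Insurer}: every determinant is a superkey — BCNF.

{AdmitDate, BedNo, Dosage, Drug, Insurer}; {Dosage, Insurer, Ward}; {Drug, NurseID, Ward}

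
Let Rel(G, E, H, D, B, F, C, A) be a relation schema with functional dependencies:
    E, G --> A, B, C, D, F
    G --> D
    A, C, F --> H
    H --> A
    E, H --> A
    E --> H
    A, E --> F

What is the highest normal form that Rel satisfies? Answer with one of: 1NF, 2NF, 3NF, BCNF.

Candidate key: {E, G}. Prime attributes: {E, G}.
For G --> D we have {G}⁺ = {D, G}; {G} is not a superkey, so BCNF fails.
G --> D has non-prime {D} on the right and a non-superkey on the left, so 3NF fails.
Since {E} ⊂ {E, G} and {E}⁺ ⊇ {A, F, H} with {A, F, H} non-prime, there is a partial dependency; 2NF fails.

1NF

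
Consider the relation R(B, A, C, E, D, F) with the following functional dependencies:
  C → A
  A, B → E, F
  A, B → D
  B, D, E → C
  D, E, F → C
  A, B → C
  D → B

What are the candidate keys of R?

{A, B}⁺ = {A, B, C, D, E, F} — all of the relation — so {A, B} is a candidate key.
{A, D}⁺ = {A, B, C, D, E, F} — all of the relation — so {A, D} is a candidate key.
{B, C}⁺ = {A, B, C, D, E, F} — all of the relation — so {B, C} is a candidate key.
{C, D}⁺ = {A, B, C, D, E, F} — all of the relation — so {C, D} is a candidate key.
{D, E}⁺ = {A, B, C, D, E, F} — all of the relation — so {D, E} is a candidate key.
These are minimal and exhaustive — every other superkey contains one of them.

{A, B}, {A, D}, {B, C}, {C, D}, {D, E}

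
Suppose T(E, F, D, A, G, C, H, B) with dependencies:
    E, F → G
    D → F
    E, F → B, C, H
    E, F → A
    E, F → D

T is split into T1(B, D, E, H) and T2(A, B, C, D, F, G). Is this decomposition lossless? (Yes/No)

No

The shared attributes are {B, D} and {B, D}⁺ = {B, D, F}.
The closure covers neither T1 nor T2 entirely; the join is not lossless.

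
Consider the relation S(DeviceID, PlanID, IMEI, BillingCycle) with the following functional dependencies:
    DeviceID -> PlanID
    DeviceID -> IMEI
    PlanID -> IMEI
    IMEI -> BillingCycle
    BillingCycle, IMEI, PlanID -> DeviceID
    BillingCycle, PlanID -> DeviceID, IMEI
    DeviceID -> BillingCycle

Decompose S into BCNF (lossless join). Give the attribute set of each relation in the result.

{BillingCycle, IMEI}; {DeviceID, IMEI, PlanID}

Candidate keys of the original relation: {DeviceID}, {PlanID}.
In {BillingCycle, DeviceID, IMEI, PlanID}, {IMEI} is not a superkey ({IMEI}⁺ restricted to this set is {BillingCycle, IMEI}), so split on IMEI -> BillingCycle into {BillingCycle, IMEI} and {DeviceID, IMEI, PlanID}.
{BillingCycle, IMEI}: every determinant is a superkey — BCNF.
{DeviceID, IMEI, PlanID}: every determinant is a superkey — BCNF.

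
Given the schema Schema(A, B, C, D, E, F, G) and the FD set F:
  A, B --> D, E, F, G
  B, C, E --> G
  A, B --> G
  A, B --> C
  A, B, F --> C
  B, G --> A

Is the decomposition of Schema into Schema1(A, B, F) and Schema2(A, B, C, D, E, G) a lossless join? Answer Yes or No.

Common attributes: {A, B}; their closure is {A, B, C, D, E, F, G}.
Since Schema1 ⊆ {A, B, C, D, E, F, G}, the intersection is a superkey of Schema1; the decomposition is lossless.

Yes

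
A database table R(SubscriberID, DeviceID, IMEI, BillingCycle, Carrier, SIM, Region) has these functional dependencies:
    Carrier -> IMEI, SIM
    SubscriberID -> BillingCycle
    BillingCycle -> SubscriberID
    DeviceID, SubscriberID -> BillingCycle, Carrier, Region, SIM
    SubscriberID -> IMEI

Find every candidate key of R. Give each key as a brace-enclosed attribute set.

No FD produces {DeviceID}, so it must be in every candidate key.
Closure of {BillingCycle, DeviceID} is {BillingCycle, Carrier, DeviceID, IMEI, Region, SIM, SubscriberID}, the whole schema; {BillingCycle, DeviceID} is a candidate key.
Closure of {DeviceID, SubscriberID} is {BillingCycle, Carrier, DeviceID, IMEI, Region, SIM, SubscriberID}, the whole schema; {DeviceID, SubscriberID} is a candidate key.
These are minimal and exhaustive — every other superkey contains one of them.

{BillingCycle, DeviceID}, {DeviceID, SubscriberID}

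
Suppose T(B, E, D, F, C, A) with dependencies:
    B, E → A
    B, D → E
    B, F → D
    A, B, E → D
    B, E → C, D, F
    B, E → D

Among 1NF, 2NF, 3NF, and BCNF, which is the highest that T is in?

Candidate keys: {B, D}, {B, E}, {B, F}. Prime attributes: {B, D, E, F}.
The left-hand side of every FD is a superkey, so BCNF is satisfied.

BCNF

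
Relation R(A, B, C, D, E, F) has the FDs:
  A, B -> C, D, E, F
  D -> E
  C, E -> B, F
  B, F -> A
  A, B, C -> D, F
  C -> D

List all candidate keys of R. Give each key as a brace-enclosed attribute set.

{C}⁺ = {A, B, C, D, E, F}, which is every attribute, so {C} is a candidate key.
{A, B}⁺ = {A, B, C, D, E, F}, which is every attribute, so {A, B} is a candidate key.
{B, F}⁺ = {A, B, C, D, E, F}, which is every attribute, so {B, F} is a candidate key.
These are minimal and exhaustive — every other superkey contains one of them.

{A, B}, {B, F}, {C}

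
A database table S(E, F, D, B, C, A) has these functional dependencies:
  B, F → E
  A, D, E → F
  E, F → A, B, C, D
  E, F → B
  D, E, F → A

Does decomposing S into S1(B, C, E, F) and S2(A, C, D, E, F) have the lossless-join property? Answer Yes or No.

The shared attributes are {C, E, F} and {C, E, F}⁺ = {A, B, C, D, E, F}.
Since S1 ⊆ {A, B, C, D, E, F}, the intersection is a superkey of S1; the decomposition is lossless.

Yes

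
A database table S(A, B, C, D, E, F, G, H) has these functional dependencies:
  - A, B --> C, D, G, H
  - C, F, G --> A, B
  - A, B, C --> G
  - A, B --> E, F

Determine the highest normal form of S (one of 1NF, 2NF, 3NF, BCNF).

BCNF

Candidate keys: {A, B}, {C, F, G}. Prime attributes: {A, B, C, F, G}.
Each dependency's left side is a superkey — BCNF holds.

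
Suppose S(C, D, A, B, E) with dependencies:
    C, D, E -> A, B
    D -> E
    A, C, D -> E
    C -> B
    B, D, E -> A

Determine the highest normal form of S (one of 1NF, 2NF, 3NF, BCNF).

1NF

Candidate key: {C, D}. Prime attributes: {C, D}.
For D -> E we have {D}⁺ = {D, E}; {D} is not a superkey, so BCNF fails.
D -> E determines the non-prime attribute {E} from a non-superkey — 3NF is violated.
{C} is a proper subset of the key {C, D}, and {C}⁺ contains the non-prime attribute {B} — a partial dependency, so 2NF is violated.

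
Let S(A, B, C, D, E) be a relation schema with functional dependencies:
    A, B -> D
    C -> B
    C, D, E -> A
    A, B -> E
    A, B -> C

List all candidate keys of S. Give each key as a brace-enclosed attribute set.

{A, B} is a candidate key since {A, B}⁺ = {A, B, C, D, E} covers every attribute.
{A, C} is a candidate key since {A, C}⁺ = {A, B, C, D, E} covers every attribute.
{C, D, E} is a candidate key since {C, D, E}⁺ = {A, B, C, D, E} covers every attribute.
These are minimal and exhaustive — every other superkey contains one of them.

{A, B}, {A, C}, {C, D, E}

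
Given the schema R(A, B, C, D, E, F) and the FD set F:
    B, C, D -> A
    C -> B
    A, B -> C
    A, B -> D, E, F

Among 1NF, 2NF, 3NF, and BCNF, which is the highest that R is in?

Candidate keys: {A, B}, {A, C}, {C, D}. Prime attributes: {A, B, C, D}.
C -> B breaks BCNF: {C}⁺ = {B, C}, so {C} is not a superkey.
Its right-hand attributes {B} are all prime, as are those of every other non-superkey FD — the relation is in 3NF.

3NF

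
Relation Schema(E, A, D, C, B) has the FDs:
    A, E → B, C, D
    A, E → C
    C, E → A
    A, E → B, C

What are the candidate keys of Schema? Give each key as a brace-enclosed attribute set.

{A, E}, {C, E}

Attributes never on any right-hand side: {E} — every candidate key must contain it.
{A, E}⁺ = {A, B, C, D, E}, which is every attribute, so {A, E} is a candidate key.
{C, E}⁺ = {A, B, C, D, E}, which is every attribute, so {C, E} is a candidate key.
No proper subset of any of these is a key, and no other minimal superkey exists.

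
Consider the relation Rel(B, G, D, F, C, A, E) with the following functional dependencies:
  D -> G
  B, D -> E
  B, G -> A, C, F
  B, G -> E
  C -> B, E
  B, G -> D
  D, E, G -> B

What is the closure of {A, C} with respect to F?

{A, B, C, E}

Start with {A, C}.
C -> B, E applies; add {B, E} → now {A, B, C, E}.
No further FD applies.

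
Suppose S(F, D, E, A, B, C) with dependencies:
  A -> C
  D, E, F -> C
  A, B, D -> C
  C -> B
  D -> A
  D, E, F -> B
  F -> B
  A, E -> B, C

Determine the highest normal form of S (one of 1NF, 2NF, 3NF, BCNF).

Candidate key: {D, E, F}. Prime attributes: {D, E, F}.
For A -> C we have {A}⁺ = {A, B, C}; {A} is not a superkey, so BCNF fails.
A -> C determines the non-prime attribute {C} from a non-superkey — 3NF is violated.
The proper key subset {D} of {D, E, F} determines non-prime {A, B, C}, so the relation is not even in 2NF.

1NF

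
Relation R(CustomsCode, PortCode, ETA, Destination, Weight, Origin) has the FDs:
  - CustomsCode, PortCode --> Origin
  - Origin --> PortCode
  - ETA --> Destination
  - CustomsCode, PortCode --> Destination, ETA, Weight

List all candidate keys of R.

Attributes never on any right-hand side: {CustomsCode} — every candidate key must contain it.
Closure of {CustomsCode, Origin} is {CustomsCode, Destination, ETA, Origin, PortCode, Weight}, the whole schema; {CustomsCode, Origin} is a candidate key.
Closure of {CustomsCode, PortCode} is {CustomsCode, Destination, ETA, Origin, PortCode, Weight}, the whole schema; {CustomsCode, PortCode} is a candidate key.
No proper subset of any of these is a key, and no other minimal superkey exists.

{CustomsCode, Origin}, {CustomsCode, PortCode}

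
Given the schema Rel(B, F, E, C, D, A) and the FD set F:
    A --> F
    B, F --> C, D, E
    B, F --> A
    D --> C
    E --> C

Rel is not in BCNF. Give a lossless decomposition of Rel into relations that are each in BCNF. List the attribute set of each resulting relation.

Candidate keys of the original relation: {A, B}, {B, F}.
In {A, B, C, D, E, F}, {A} is not a superkey ({A}⁺ restricted to this set is {A, F}), so split on A --> F into {A, F} and {A, B, C, D, E}.
{A, F} is in BCNF.
In {A, B, C, D, E}, {D} is not a superkey ({D}⁺ restricted to this set is {C, D}), so split on D --> C into {C, D} and {A, B, D, E}.
{C, D} is in BCNF.
{A, B, D, E} is in BCNF.

{A, B, D, E}; {A, F}; {C, D}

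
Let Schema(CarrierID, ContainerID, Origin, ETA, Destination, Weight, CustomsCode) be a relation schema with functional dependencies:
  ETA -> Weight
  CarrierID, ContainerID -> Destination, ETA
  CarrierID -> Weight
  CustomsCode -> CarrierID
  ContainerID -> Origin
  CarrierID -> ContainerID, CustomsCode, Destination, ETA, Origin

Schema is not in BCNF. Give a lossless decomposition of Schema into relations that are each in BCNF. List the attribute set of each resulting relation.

{CarrierID, ContainerID, CustomsCode, Destination, ETA}; {ContainerID, Origin}; {ETA, Weight}

Candidate keys of the original relation: {CarrierID}, {CustomsCode}.
In {CarrierID, ContainerID, CustomsCode, Destination, ETA, Origin, Weight}, {ETA} is not a superkey ({ETA}⁺ restricted to this set is {ETA, Weight}), so split on ETA -> Weight into {ETA, Weight} and {CarrierID, ContainerID, CustomsCode, Destination, ETA, Origin}.
{ETA, Weight}: every determinant is a superkey — BCNF.
In {CarrierID, ContainerID, CustomsCode, Destination, ETA, Origin}, {ContainerID} is not a superkey ({ContainerID}⁺ restricted to this set is {ContainerID, Origin}), so split on ContainerID -> Origin into {ContainerID, Origin} and {CarrierID, ContainerID, CustomsCode, Destination, ETA}.
{ContainerID, Origin}: every determinant is a superkey — BCNF.
{CarrierID, ContainerID, CustomsCode, Destination, ETA}: every determinant is a superkey — BCNF.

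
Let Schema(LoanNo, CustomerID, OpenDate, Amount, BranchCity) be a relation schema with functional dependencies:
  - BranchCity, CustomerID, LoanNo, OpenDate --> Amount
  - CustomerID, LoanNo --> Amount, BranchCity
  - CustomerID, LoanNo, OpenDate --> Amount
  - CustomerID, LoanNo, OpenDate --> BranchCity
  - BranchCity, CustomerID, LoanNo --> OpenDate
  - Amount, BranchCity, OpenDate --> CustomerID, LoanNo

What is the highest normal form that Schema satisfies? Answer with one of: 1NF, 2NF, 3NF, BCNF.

BCNF

Candidate keys: {Amount, BranchCity, OpenDate}, {CustomerID, LoanNo}. Prime attributes: {Amount, BranchCity, CustomerID, LoanNo, OpenDate}.
Each dependency's left side is a superkey — BCNF holds.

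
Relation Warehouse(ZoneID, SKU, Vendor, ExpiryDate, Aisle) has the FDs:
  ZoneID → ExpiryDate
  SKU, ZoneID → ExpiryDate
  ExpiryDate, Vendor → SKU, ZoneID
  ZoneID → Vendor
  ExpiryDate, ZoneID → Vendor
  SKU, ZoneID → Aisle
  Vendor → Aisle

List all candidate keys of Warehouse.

{ExpiryDate, Vendor}, {ZoneID}

{ZoneID}⁺ = {Aisle, ExpiryDate, SKU, Vendor, ZoneID}, which is every attribute, so {ZoneID} is a candidate key.
{ExpiryDate, Vendor}⁺ = {Aisle, ExpiryDate, SKU, Vendor, ZoneID}, which is every attribute, so {ExpiryDate, Vendor} is a candidate key.
Any other superkey properly contains one of these, so there are no further candidate keys.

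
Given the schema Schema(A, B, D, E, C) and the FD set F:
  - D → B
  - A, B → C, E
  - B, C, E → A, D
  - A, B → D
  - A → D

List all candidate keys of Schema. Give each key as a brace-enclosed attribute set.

{A}, {B, C, E}, {C, D, E}

{A}⁺ = {A, B, C, D, E} — all of the relation — so {A} is a candidate key.
{B, C, E}⁺ = {A, B, C, D, E} — all of the relation — so {B, C, E} is a candidate key.
{C, D, E}⁺ = {A, B, C, D, E} — all of the relation — so {C, D, E} is a candidate key.
These are minimal and exhaustive — every other superkey contains one of them.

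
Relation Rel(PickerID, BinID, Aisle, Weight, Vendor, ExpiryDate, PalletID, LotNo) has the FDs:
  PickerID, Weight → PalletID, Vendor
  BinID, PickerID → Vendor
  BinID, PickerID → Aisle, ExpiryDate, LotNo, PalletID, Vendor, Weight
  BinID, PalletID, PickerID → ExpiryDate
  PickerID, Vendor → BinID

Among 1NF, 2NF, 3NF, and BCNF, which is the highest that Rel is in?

Candidate keys: {BinID, PickerID}, {PickerID, Vendor}, {PickerID, Weight}. Prime attributes: {BinID, PickerID, Vendor, Weight}.
Every FD has a superkey on the left, so the relation is in BCNF.

BCNF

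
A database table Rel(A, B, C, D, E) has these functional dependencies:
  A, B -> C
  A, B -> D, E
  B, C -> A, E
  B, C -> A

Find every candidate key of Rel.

No FD produces {B}, so it must be in every candidate key.
{A, B} is a candidate key since {A, B}⁺ = {A, B, C, D, E} covers every attribute.
{B, C} is a candidate key since {B, C}⁺ = {A, B, C, D, E} covers every attribute.
Any other superkey properly contains one of these, so there are no further candidate keys.

{A, B}, {B, C}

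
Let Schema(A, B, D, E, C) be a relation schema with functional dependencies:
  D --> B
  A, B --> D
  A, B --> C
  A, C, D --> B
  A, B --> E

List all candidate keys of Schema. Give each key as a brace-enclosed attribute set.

{A, B}, {A, D}

Attributes never on any right-hand side: {A} — every candidate key must contain it.
{A, B}⁺ = {A, B, C, D, E}, which is every attribute, so {A, B} is a candidate key.
{A, D}⁺ = {A, B, C, D, E}, which is every attribute, so {A, D} is a candidate key.
These are minimal and exhaustive — every other superkey contains one of them.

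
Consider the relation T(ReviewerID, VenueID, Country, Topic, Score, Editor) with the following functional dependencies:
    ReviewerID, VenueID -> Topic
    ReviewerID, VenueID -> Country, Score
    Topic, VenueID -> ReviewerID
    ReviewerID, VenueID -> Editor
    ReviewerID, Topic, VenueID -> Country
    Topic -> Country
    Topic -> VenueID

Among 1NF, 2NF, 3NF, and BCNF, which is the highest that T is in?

Candidate keys: {ReviewerID, VenueID}, {Topic}. Prime attributes: {ReviewerID, Topic, VenueID}.
Each dependency's left side is a superkey — BCNF holds.

BCNF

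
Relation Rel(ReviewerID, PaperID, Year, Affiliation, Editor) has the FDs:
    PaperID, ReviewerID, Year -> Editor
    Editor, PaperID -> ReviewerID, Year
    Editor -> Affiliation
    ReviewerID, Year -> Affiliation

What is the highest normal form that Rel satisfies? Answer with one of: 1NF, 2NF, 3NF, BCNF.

1NF

Candidate keys: {Editor, PaperID}, {PaperID, ReviewerID, Year}. Prime attributes: {Editor, PaperID, ReviewerID, Year}.
For Editor -> Affiliation we have {Editor}⁺ = {Affiliation, Editor}; {Editor} is not a superkey, so BCNF fails.
Editor -> Affiliation determines the non-prime attribute {Affiliation} from a non-superkey — 3NF is violated.
{Editor} is a proper subset of the key {Editor, PaperID}, and {Editor}⁺ contains the non-prime attribute {Affiliation} — a partial dependency, so 2NF is violated.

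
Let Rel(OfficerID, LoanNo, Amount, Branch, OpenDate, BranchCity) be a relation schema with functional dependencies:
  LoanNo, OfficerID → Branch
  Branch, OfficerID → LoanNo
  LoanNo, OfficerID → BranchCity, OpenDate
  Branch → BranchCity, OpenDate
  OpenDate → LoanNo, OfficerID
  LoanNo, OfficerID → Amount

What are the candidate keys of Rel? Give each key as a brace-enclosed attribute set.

{Branch}, {LoanNo, OfficerID}, {OpenDate}

Closure of {Branch} is {Amount, Branch, BranchCity, LoanNo, OfficerID, OpenDate}, the whole schema; {Branch} is a candidate key.
Closure of {OpenDate} is {Amount, Branch, BranchCity, LoanNo, OfficerID, OpenDate}, the whole schema; {OpenDate} is a candidate key.
Closure of {LoanNo, OfficerID} is {Amount, Branch, BranchCity, LoanNo, OfficerID, OpenDate}, the whole schema; {LoanNo, OfficerID} is a candidate key.
These are minimal and exhaustive — every other superkey contains one of them.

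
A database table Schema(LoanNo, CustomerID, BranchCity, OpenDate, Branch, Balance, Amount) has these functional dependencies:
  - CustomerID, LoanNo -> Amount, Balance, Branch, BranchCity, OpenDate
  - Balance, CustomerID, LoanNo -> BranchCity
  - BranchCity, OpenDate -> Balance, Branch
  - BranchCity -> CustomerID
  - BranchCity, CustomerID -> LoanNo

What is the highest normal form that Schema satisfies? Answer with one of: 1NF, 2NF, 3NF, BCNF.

Candidate keys: {BranchCity}, {CustomerID, LoanNo}. Prime attributes: {BranchCity, CustomerID, LoanNo}.
Every FD has a superkey on the left, so the relation is in BCNF.

BCNF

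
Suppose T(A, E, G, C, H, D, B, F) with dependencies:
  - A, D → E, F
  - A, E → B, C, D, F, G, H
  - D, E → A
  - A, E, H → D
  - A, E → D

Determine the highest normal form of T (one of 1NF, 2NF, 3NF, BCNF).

Candidate keys: {A, D}, {A, E}, {D, E}. Prime attributes: {A, D, E}.
Every FD has a superkey on the left, so the relation is in BCNF.

BCNF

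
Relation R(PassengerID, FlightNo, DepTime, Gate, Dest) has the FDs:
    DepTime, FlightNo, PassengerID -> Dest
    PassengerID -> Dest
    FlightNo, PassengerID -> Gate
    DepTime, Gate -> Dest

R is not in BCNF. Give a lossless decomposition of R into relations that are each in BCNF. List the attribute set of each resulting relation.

{DepTime, FlightNo, PassengerID}; {Dest, PassengerID}; {FlightNo, Gate, PassengerID}

Candidate key of the original relation: {DepTime, FlightNo, PassengerID}.
{DepTime, Dest, FlightNo, Gate, PassengerID}: {PassengerID} determines {Dest, PassengerID} here but is not a superkey — split on PassengerID -> Dest, giving {Dest, PassengerID} and {DepTime, FlightNo, Gate, PassengerID}.
{Dest, PassengerID} has no BCNF violation.
{DepTime, FlightNo, Gate, PassengerID}: {FlightNo, PassengerID} determines {FlightNo, Gate, PassengerID} here but is not a superkey — split on FlightNo, PassengerID -> Gate, giving {FlightNo, Gate, PassengerID} and {DepTime, FlightNo, PassengerID}.
{FlightNo, Gate, PassengerID} has no BCNF violation.
{DepTime, FlightNo, PassengerID} has no BCNF violation.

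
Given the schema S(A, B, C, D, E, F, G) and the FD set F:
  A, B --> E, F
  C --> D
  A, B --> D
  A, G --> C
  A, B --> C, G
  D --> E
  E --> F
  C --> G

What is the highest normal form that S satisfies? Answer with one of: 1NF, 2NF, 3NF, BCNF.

Candidate key: {A, B}. Prime attributes: {A, B}.
C --> D: {C}⁺ = {C, D, E, F, G}, which is not all of the attributes, so the left side is not a superkey — BCNF is violated.
C --> D determines the non-prime attribute {D} from a non-superkey — 3NF is violated.
Checking every proper subset of each key, none determines a non-prime attribute — 2NF is satisfied.

2NF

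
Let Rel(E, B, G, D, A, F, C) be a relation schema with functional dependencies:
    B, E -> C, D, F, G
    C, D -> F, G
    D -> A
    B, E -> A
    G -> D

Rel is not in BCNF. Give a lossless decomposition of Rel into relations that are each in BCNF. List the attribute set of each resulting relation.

Candidate key of the original relation: {B, E}.
{A, B, C, D, E, F, G}: {C, D} determines {A, C, D, F, G} here but is not a superkey — split on C, D -> A, F, G, giving {A, C, D, F, G} and {B, C, D, E}.
{A, C, D, F, G}: {D} determines {A, D} here but is not a superkey — split on D -> A, giving {A, D} and {C, D, F, G}.
{A, D} is in BCNF.
{C, D, F, G}: {G} determines {D, G} here but is not a superkey — split on G -> D, giving {D, G} and {C, F, G}.
{D, G} is in BCNF.
{C, F, G} is in BCNF.
{B, C, D, E} is in BCNF.

{A, D}; {B, C, D, E}; {C, F, G}; {D, G}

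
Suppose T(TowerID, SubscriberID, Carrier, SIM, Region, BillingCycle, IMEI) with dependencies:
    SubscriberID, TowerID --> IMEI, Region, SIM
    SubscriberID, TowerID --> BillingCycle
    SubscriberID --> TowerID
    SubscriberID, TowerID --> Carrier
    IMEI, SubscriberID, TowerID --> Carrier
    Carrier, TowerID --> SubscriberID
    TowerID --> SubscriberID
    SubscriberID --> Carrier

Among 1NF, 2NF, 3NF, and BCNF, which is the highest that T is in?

BCNF

Candidate keys: {SubscriberID}, {TowerID}. Prime attributes: {SubscriberID, TowerID}.
The left-hand side of every FD is a superkey, so BCNF is satisfied.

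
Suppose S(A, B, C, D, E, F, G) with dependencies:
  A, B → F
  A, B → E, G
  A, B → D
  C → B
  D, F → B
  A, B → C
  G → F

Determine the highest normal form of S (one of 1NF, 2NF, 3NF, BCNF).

3NF

Candidate keys: {A, B}, {A, C}, {A, D, F}, {A, D, G}. Prime attributes: {A, B, C, D, F, G}.
C → B: {C}⁺ = {B, C}, which is not all of the attributes, so the left side is not a superkey — BCNF is violated.
Its right-hand attributes {B} are all prime, as are those of every other non-superkey FD — the relation is in 3NF.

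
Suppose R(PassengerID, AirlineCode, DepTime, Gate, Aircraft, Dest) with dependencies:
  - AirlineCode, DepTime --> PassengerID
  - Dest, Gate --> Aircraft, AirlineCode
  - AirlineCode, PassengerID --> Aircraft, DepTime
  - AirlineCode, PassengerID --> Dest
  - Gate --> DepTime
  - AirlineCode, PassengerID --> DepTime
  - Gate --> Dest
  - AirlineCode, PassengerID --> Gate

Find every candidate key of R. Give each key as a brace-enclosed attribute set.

{Gate} is a candidate key since {Gate}⁺ = {Aircraft, AirlineCode, DepTime, Dest, Gate, PassengerID} covers every attribute.
{AirlineCode, DepTime} is a candidate key since {AirlineCode, DepTime}⁺ = {Aircraft, AirlineCode, DepTime, Dest, Gate, PassengerID} covers every attribute.
{AirlineCode, PassengerID} is a candidate key since {AirlineCode, PassengerID}⁺ = {Aircraft, AirlineCode, DepTime, Dest, Gate, PassengerID} covers every attribute.
No proper subset of any of these is a key, and no other minimal superkey exists.

{AirlineCode, DepTime}, {AirlineCode, PassengerID}, {Gate}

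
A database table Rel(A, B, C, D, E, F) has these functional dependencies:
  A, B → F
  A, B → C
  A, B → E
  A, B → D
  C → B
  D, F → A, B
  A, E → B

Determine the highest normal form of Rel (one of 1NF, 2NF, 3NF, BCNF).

3NF

Candidate keys: {A, B}, {A, C}, {A, E}, {D, F}. Prime attributes: {A, B, C, D, E, F}.
C → B breaks BCNF: {C}⁺ = {B, C}, so {C} is not a superkey.
But every attribute on its right side ({B}) is prime, and the same holds for every other non-superkey FD, so 3NF still holds.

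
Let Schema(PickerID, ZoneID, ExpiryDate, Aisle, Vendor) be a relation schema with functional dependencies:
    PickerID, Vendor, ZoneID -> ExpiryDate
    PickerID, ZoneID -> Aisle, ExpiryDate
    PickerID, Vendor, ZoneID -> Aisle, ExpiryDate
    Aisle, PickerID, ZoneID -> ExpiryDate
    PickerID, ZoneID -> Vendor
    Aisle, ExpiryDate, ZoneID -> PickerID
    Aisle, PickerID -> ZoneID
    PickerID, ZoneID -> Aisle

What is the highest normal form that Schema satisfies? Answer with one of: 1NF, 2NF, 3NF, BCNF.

Candidate keys: {Aisle, ExpiryDate, ZoneID}, {Aisle, PickerID}, {PickerID, ZoneID}. Prime attributes: {Aisle, ExpiryDate, PickerID, ZoneID}.
Every FD has a superkey on the left, so the relation is in BCNF.

BCNF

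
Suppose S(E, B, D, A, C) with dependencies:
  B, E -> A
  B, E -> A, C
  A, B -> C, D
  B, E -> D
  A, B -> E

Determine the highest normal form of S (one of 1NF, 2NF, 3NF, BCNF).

BCNF

Candidate keys: {A, B}, {B, E}. Prime attributes: {A, B, E}.
Each dependency's left side is a superkey — BCNF holds.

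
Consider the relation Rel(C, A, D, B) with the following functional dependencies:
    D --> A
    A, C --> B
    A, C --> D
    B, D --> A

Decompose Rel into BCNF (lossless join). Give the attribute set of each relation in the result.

{A, D}; {B, C, D}

Candidate keys of the original relation: {A, C}, {C, D}.
Within {A, B, C, D}: {D}⁺ ∩ {A, B, C, D} = {A, D}, not the whole set, so D --> A violates BCNF; decompose into {A, D} and {B, C, D}.
{A, D} has no BCNF violation.
{B, C, D} has no BCNF violation.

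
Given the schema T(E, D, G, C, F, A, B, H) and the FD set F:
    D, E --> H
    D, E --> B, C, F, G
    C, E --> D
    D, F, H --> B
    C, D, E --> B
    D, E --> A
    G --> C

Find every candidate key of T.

{C, E}, {D, E}, {E, G}

No FD produces {E}, so it must be in every candidate key.
{C, E}⁺ = {A, B, C, D, E, F, G, H}, which is every attribute, so {C, E} is a candidate key.
{D, E}⁺ = {A, B, C, D, E, F, G, H}, which is every attribute, so {D, E} is a candidate key.
{E, G}⁺ = {A, B, C, D, E, F, G, H}, which is every attribute, so {E, G} is a candidate key.
These are minimal and exhaustive — every other superkey contains one of them.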